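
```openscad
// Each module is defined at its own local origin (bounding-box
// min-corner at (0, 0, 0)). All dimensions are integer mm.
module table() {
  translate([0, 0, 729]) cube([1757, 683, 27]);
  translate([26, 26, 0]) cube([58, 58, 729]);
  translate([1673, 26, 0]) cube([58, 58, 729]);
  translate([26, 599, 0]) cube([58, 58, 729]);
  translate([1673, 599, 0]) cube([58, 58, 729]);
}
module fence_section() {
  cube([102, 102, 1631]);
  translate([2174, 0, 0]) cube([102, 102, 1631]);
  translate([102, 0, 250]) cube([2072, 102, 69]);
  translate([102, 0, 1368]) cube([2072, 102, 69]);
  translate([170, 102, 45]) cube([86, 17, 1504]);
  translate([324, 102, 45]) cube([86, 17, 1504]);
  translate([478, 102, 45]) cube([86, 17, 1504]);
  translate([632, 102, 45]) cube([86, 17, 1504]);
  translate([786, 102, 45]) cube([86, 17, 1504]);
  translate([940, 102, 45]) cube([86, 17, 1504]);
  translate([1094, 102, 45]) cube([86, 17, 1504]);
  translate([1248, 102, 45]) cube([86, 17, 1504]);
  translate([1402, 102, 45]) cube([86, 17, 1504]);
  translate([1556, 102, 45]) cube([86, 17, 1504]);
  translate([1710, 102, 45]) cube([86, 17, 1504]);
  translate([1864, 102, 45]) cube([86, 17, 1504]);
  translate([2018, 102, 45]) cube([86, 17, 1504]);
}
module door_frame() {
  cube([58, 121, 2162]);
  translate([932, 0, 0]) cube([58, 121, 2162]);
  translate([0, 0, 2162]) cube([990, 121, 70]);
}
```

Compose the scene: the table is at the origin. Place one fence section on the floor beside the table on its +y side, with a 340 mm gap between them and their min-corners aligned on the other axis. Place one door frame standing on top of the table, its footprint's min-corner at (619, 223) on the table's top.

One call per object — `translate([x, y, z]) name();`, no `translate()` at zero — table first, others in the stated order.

table();
translate([0, 1023, 0]) fence_section();
translate([619, 223, 756]) door_frame();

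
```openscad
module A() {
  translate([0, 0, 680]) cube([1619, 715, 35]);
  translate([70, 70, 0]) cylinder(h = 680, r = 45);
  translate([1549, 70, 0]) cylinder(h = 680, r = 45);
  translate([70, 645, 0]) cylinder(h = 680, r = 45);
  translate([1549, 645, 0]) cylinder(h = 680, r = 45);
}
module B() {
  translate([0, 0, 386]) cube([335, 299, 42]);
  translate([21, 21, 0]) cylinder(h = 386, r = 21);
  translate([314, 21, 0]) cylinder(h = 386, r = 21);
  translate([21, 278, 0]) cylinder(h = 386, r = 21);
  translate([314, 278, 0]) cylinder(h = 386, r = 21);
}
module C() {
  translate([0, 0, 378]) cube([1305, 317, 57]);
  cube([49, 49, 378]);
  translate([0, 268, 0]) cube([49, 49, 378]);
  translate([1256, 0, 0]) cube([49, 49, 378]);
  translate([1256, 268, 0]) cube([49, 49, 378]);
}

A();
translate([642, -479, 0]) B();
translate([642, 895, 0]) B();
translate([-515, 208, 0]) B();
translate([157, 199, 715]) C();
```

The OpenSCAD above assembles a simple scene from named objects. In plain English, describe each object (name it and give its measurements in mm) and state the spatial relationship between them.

A is a rectangular dining table. The top is 1619×715×35 mm with its upper surface at z = 715 mm. It stands on four round legs of 90 mm diameter, each leg's bounding box inset 25 mm from the nearest pair of top edges, running from the floor to the underside of the top.

B is a four-legged stool. The seat is 335×299 mm, 42 mm thick, top at z = 428 mm. It stands on four round legs, each 42 mm in diameter, from z = 0 to the seat underside, each leg's axis is inset half a diameter from the nearest pair of seat edges (so the leg's bounding box is flush with the corner).

C is a long wooden bench with a 1305 mm (x) × 317 mm (y) seat, 57 mm thick, its top surface 435 mm above the floor. Four 49 mm square legs at the seat corners, flush with the edges, run from z = 0 to the seat underside.

Three stools sit around the table at the −y, +y, −x sides. The bench is on top of the table, centred.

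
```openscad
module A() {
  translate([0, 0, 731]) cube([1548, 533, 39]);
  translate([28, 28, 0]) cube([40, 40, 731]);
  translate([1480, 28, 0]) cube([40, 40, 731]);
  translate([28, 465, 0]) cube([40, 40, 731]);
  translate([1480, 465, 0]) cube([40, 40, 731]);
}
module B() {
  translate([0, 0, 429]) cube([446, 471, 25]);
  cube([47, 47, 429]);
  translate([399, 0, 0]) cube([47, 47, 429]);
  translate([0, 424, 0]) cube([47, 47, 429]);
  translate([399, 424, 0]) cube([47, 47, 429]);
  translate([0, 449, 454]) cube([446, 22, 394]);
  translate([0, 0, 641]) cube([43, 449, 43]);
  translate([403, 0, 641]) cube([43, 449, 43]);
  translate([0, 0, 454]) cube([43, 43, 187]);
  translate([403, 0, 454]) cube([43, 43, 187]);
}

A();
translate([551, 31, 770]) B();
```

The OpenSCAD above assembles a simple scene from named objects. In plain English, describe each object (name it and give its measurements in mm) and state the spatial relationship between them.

A is a table with a 1548×533 mm rectangular top, 39 mm thick, top surface at z = 770 mm, supported by four 40×40 mm square legs, each inset 28 mm from the nearest pair of top edges, running from the floor.

B is a chair: 446×471 mm seat, 25 mm thick, top at z = 454 mm, on four 47 mm square corner legs flush with the seat edges. A 22 mm thick backrest slab spans the full seat width, extending 394 mm above the seat top, its back face flush with the seat's +y edge. Two armrests of 43×43 mm section run along each side from the seat's front edge to the front of the backrest, top faces 230 mm above the seat top and outer faces flush with the seat's x-edges; a 43×43 mm post under the front of each armrest stands on the seat at the front corner.

The chair is on top of the table, centred.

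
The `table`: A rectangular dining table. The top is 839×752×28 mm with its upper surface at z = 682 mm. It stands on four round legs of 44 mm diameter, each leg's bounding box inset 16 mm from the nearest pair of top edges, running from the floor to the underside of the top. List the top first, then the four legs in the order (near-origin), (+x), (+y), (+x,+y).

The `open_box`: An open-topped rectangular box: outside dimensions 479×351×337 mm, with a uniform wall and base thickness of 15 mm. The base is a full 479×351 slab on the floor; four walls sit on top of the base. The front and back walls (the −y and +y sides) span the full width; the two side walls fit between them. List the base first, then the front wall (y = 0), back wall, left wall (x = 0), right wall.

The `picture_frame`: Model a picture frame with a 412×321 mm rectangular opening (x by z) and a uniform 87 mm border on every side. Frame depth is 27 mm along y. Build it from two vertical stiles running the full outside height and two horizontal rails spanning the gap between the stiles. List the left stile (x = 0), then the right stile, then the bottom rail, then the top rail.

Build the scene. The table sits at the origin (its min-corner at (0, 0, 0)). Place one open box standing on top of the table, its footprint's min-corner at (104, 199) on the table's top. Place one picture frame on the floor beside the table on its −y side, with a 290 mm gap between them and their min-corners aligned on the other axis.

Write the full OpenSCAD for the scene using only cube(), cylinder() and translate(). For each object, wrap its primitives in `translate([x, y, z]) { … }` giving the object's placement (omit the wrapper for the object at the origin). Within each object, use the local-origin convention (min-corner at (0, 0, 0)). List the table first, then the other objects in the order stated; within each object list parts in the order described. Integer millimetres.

translate([0, 0, 654]) cube([839, 752, 28]);
translate([38, 38, 0]) cylinder(h = 654, r = 22);
translate([801, 38, 0]) cylinder(h = 654, r = 22);
translate([38, 714, 0]) cylinder(h = 654, r = 22);
translate([801, 714, 0]) cylinder(h = 654, r = 22);
translate([104, 199, 682]) {
  cube([479, 351, 15]);
  translate([0, 0, 15]) cube([479, 15, 322]);
  translate([0, 336, 15]) cube([479, 15, 322]);
  translate([0, 15, 15]) cube([15, 321, 322]);
  translate([464, 15, 15]) cube([15, 321, 322]);
}
translate([0, -317, 0]) {
  cube([87, 27, 495]);
  translate([499, 0, 0]) cube([87, 27, 495]);
  translate([87, 0, 0]) cube([412, 27, 87]);
  translate([87, 0, 408]) cube([412, 27, 87]);
}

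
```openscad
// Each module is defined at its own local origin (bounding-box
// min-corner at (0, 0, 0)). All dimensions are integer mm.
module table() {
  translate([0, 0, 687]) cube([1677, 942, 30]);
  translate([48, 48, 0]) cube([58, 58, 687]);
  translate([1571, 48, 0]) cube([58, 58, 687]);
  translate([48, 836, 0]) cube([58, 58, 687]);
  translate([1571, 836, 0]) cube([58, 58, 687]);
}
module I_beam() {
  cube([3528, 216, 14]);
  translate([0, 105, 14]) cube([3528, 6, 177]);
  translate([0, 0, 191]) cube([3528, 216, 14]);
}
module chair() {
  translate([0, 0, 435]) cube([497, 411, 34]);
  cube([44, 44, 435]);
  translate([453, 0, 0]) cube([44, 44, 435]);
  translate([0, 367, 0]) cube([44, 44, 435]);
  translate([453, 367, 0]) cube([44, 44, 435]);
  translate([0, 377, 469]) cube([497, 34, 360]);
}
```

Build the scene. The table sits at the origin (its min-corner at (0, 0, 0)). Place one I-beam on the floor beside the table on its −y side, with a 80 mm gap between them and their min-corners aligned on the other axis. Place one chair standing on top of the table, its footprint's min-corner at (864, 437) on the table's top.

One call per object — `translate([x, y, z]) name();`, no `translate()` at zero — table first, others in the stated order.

table();
translate([0, -296, 0]) I_beam();
translate([864, 437, 717]) chair();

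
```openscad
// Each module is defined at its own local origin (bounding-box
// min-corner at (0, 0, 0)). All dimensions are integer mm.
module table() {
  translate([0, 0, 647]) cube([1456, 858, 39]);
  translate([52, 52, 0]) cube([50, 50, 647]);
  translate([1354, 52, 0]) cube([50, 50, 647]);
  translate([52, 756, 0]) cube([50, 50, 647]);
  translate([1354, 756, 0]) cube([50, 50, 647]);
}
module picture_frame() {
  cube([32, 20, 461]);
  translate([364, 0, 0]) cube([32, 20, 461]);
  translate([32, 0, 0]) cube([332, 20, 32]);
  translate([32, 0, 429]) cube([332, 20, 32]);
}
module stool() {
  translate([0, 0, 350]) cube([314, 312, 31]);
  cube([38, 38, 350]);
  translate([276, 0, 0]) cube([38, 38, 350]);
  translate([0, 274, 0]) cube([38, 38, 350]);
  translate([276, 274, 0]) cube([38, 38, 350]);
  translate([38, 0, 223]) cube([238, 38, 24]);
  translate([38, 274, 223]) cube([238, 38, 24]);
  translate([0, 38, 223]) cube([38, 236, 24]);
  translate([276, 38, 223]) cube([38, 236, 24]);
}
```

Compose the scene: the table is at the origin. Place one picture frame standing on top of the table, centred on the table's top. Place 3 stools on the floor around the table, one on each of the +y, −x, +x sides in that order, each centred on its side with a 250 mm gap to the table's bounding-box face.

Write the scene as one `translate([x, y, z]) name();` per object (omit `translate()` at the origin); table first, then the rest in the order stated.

table();
translate([530, 419, 686]) picture_frame();
translate([571, 1108, 0]) stool();
translate([-564, 273, 0]) stool();
translate([1706, 273, 0]) stool();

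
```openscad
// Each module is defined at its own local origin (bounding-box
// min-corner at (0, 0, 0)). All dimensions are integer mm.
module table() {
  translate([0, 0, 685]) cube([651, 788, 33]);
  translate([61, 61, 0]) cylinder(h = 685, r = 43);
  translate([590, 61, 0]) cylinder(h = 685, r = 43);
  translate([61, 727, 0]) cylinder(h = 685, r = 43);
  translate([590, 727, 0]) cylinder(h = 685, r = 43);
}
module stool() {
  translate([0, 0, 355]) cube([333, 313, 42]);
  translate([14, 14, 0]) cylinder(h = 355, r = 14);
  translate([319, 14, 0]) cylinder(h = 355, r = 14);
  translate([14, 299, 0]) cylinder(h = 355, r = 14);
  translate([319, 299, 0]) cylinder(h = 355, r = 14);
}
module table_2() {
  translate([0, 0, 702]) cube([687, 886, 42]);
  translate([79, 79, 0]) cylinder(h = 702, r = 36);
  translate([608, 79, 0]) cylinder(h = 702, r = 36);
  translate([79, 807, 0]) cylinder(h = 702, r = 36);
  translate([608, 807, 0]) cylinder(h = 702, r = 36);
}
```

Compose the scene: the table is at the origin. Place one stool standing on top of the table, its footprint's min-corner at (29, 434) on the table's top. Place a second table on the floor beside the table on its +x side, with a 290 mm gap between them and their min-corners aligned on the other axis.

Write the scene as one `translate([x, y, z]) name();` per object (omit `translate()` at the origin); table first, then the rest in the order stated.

table();
translate([29, 434, 718]) stool();
translate([941, 0, 0]) table_2();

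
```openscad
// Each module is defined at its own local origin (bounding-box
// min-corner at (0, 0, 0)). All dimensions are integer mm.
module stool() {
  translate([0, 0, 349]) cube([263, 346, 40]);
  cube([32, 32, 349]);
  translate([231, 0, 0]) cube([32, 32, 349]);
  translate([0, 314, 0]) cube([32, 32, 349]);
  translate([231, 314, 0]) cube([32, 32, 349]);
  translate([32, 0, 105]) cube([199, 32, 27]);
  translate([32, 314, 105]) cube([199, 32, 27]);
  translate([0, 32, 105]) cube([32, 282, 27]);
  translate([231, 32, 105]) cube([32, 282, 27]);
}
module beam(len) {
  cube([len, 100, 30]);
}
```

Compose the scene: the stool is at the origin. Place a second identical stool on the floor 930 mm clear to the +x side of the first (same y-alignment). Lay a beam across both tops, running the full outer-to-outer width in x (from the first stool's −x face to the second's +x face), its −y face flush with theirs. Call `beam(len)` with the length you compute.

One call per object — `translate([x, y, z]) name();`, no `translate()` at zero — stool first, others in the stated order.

stool();
translate([1193, 0, 0]) stool();
translate([0, 0, 389]) beam(1456);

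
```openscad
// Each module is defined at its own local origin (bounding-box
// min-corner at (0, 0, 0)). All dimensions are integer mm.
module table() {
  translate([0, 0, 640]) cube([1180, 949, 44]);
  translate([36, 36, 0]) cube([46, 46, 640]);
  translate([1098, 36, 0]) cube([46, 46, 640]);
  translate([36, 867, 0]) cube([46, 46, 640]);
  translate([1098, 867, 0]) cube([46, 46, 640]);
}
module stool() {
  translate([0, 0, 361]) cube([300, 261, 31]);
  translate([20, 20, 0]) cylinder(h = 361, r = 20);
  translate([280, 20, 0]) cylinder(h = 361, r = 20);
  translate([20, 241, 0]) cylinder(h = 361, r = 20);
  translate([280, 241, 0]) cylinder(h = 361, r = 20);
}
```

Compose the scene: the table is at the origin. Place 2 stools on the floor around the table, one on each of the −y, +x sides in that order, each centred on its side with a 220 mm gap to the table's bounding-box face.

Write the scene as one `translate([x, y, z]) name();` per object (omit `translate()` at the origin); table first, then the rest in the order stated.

table();
translate([440, -481, 0]) stool();
translate([1400, 344, 0]) stool();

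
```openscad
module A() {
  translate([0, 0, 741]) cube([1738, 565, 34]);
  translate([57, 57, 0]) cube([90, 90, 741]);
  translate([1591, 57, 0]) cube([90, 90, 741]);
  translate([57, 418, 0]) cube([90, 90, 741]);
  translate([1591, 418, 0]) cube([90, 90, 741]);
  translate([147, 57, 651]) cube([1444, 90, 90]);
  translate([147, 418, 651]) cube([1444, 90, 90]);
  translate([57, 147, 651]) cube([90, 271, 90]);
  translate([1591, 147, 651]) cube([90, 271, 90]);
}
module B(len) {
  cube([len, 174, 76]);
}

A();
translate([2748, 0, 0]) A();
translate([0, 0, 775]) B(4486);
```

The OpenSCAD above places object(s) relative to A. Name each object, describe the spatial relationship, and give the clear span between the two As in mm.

Second table starts at x = 2748; first ends at x = 1738; clear span = 2748 − 1738 = 1010 mm.

A is a table. B is a beam. A beam spans the tops of two tables. The clear span between the two tables is 1010 mm.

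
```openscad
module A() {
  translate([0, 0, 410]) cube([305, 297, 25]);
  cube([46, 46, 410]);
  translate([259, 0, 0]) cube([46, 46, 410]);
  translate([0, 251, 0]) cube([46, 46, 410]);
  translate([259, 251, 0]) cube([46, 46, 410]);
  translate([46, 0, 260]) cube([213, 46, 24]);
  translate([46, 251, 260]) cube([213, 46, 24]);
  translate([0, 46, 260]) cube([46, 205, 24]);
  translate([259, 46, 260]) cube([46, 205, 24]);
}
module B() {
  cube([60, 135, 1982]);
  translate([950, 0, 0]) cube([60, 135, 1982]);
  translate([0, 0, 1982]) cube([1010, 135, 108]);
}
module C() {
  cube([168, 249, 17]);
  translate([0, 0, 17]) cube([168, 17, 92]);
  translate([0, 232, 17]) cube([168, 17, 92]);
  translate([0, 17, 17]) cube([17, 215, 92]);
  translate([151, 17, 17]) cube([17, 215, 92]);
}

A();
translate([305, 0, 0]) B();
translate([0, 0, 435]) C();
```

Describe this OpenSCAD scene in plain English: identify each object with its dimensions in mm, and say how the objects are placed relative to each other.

A is a simple wooden stool: a rectangular seat 305 mm (x) by 297 mm (y), 25 mm thick, top face at z = 435 mm, on four square legs, each 46×46 mm in cross-section. The legs rest on z = 0, each flush with a corner of the seat. Four stretchers, 46 mm wide and 24 mm tall, connect adjacent legs with their undersides at z = 260 mm, each running between the inner faces of the legs it joins and aligned with the legs' outer faces on the other axis.

B is a door frame. The clear opening is 890 mm wide and 1982 mm high. Two 60 mm wide jambs, 135 mm deep, stand either side of the opening from the floor to the top of the opening. A 108 mm thick head sits across the top of both jambs, spanning the full outside width of the frame.

C is an open storage box with external size 168×249×109 mm and wall thickness 17 mm (the base is also 17 mm thick). The base covers the whole footprint; the four walls stand on the base, with the y-facing walls full-width and the x-facing walls fitting between their inner faces.

The door frame is against the stool's +x side, with their −y faces flush. The open box is on top of the stool.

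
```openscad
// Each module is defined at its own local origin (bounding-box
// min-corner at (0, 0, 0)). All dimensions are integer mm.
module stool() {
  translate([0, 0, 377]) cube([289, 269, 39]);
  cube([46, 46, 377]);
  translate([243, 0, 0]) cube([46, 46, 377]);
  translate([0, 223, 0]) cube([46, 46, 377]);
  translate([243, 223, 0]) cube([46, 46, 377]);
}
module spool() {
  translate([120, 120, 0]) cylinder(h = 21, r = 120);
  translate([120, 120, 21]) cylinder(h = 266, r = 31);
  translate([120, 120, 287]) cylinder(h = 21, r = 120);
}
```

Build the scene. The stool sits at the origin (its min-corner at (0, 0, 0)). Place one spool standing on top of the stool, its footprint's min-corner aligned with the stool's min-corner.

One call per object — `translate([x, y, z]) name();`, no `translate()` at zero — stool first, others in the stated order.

stool();
translate([0, 0, 416]) spool();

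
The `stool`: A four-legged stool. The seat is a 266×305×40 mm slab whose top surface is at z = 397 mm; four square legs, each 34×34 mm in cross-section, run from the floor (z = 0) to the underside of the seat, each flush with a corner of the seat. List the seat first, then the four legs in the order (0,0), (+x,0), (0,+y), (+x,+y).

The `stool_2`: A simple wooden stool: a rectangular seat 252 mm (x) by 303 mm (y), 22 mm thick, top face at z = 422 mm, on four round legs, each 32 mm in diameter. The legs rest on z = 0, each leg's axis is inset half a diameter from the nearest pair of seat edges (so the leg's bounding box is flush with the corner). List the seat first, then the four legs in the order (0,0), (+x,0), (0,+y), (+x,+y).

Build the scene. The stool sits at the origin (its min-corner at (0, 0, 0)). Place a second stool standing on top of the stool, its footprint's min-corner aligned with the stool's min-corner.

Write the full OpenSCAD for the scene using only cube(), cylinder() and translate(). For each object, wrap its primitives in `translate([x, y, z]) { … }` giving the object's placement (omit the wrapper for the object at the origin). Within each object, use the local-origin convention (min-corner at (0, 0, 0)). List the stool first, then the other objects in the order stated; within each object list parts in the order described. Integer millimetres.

translate([0, 0, 357]) cube([266, 305, 40]);
cube([34, 34, 357]);
translate([232, 0, 0]) cube([34, 34, 357]);
translate([0, 271, 0]) cube([34, 34, 357]);
translate([232, 271, 0]) cube([34, 34, 357]);
translate([0, 0, 397]) {
  translate([0, 0, 400]) cube([252, 303, 22]);
  translate([16, 16, 0]) cylinder(h = 400, r = 16);
  translate([236, 16, 0]) cylinder(h = 400, r = 16);
  translate([16, 287, 0]) cylinder(h = 400, r = 16);
  translate([236, 287, 0]) cylinder(h = 400, r = 16);
}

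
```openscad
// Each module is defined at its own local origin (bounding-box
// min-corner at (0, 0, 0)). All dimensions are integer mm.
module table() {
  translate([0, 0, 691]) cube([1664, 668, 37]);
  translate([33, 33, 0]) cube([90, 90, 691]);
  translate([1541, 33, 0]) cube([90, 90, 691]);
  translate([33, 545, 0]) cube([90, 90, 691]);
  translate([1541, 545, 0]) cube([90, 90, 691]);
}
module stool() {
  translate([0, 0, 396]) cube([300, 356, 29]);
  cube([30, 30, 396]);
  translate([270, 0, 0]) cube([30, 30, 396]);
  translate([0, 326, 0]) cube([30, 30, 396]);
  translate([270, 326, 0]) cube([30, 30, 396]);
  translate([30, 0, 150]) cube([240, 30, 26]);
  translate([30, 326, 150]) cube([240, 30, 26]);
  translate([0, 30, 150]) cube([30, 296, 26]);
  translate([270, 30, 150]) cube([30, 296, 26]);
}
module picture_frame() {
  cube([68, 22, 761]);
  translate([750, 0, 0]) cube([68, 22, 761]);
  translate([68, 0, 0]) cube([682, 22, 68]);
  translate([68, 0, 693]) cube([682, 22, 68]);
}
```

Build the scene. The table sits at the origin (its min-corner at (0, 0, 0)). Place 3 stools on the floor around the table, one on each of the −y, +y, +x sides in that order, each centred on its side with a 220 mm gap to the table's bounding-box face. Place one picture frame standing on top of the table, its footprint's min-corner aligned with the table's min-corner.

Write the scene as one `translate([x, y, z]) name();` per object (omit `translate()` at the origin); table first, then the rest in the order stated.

table();
translate([682, -576, 0]) stool();
translate([682, 888, 0]) stool();
translate([1884, 156, 0]) stool();
translate([0, 0, 728]) picture_frame();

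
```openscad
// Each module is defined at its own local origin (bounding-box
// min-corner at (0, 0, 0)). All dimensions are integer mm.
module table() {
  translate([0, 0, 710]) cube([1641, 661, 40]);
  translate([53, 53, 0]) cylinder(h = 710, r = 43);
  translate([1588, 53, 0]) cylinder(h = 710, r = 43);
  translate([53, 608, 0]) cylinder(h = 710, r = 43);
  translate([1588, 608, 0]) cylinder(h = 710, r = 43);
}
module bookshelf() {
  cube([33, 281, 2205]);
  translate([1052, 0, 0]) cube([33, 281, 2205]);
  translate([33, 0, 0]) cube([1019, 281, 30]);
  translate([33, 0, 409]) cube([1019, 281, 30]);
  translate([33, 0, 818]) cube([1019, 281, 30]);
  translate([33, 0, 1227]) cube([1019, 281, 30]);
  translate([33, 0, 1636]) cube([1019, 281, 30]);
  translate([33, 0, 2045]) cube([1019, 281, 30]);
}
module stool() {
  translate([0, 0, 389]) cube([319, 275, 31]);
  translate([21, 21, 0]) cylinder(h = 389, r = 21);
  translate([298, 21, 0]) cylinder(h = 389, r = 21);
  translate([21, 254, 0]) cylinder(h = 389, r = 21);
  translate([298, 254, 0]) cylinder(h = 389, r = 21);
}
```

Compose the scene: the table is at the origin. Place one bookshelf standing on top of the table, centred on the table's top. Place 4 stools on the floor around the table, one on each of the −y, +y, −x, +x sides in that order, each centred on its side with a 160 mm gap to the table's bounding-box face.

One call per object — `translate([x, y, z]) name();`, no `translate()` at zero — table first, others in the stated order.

table();
translate([278, 190, 750]) bookshelf();
translate([661, -435, 0]) stool();
translate([661, 821, 0]) stool();
translate([-479, 193, 0]) stool();
translate([1801, 193, 0]) stool();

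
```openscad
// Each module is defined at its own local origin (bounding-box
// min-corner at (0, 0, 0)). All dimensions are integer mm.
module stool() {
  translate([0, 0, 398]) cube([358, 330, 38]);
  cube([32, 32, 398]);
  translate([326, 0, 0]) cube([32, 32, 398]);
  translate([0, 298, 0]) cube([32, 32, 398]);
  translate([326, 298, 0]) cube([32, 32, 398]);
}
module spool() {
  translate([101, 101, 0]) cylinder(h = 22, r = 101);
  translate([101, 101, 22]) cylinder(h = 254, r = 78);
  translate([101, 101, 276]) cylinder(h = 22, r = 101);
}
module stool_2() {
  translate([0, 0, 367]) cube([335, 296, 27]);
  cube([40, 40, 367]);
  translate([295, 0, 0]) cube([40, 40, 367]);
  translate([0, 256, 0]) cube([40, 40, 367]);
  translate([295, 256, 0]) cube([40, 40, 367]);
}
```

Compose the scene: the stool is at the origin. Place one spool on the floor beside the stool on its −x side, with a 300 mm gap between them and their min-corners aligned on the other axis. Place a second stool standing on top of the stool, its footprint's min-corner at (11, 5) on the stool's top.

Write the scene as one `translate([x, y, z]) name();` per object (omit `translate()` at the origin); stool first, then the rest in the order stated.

stool();
translate([-502, 0, 0]) spool();
translate([11, 5, 436]) stool_2();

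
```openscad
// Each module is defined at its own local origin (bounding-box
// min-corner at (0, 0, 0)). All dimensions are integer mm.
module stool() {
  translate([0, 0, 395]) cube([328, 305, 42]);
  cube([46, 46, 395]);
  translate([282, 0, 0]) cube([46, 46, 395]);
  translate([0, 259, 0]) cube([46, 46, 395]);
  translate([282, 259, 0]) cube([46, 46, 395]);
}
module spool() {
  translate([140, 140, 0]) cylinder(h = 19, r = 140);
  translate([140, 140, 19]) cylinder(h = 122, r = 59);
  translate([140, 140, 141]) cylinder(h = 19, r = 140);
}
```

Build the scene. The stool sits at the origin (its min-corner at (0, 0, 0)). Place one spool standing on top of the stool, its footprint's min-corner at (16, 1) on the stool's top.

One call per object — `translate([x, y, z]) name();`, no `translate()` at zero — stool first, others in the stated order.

stool();
translate([16, 1, 437]) spool();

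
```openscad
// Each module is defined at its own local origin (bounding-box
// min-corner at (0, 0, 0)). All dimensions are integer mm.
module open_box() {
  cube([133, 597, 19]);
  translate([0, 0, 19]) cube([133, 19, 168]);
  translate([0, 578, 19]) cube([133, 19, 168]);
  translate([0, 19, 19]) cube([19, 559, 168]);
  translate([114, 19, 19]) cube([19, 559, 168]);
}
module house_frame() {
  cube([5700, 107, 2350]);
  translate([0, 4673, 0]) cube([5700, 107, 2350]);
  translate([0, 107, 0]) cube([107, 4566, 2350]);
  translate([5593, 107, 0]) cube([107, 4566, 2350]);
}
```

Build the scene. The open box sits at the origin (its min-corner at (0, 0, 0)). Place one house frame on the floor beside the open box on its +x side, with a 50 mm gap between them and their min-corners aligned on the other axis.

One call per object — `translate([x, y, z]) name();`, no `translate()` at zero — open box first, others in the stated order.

open_box();
translate([183, 0, 0]) house_frame();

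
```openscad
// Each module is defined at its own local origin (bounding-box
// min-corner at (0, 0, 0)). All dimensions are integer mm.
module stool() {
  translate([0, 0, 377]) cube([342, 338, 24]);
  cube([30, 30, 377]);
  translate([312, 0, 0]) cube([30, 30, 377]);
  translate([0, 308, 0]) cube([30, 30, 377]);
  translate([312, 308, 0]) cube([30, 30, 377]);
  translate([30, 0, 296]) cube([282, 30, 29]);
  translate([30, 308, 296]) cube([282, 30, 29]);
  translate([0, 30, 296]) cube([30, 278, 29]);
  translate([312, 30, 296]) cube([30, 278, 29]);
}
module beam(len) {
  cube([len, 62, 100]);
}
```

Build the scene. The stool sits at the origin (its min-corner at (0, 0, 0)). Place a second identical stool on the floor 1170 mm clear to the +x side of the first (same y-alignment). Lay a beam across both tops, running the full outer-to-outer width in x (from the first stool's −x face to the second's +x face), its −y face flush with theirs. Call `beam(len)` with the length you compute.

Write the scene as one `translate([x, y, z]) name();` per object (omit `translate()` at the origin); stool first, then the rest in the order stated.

stool();
translate([1512, 0, 0]) stool();
translate([0, 0, 401]) beam(1854);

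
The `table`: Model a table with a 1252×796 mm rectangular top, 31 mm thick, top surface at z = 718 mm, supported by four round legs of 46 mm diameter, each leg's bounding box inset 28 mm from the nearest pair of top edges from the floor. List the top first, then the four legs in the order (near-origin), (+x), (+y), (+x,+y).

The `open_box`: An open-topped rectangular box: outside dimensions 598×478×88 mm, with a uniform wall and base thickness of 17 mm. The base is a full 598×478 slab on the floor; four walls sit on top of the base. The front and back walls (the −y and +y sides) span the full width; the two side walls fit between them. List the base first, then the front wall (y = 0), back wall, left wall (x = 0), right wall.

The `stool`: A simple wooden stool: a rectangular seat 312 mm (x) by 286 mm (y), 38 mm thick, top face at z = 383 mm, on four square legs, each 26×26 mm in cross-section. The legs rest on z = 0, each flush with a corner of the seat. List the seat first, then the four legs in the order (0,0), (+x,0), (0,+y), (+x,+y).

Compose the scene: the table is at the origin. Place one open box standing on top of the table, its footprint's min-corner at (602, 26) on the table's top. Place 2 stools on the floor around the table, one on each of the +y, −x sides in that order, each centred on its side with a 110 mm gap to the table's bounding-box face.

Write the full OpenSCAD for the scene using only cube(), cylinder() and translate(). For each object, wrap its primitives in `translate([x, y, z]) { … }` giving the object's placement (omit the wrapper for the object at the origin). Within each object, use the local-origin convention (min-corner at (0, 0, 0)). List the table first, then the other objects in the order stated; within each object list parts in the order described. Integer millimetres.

translate([0, 0, 687]) cube([1252, 796, 31]);
translate([51, 51, 0]) cylinder(h = 687, r = 23);
translate([1201, 51, 0]) cylinder(h = 687, r = 23);
translate([51, 745, 0]) cylinder(h = 687, r = 23);
translate([1201, 745, 0]) cylinder(h = 687, r = 23);
translate([602, 26, 718]) {
  cube([598, 478, 17]);
  translate([0, 0, 17]) cube([598, 17, 71]);
  translate([0, 461, 17]) cube([598, 17, 71]);
  translate([0, 17, 17]) cube([17, 444, 71]);
  translate([581, 17, 17]) cube([17, 444, 71]);
}
translate([470, 906, 0]) {
  translate([0, 0, 345]) cube([312, 286, 38]);
  cube([26, 26, 345]);
  translate([286, 0, 0]) cube([26, 26, 345]);
  translate([0, 260, 0]) cube([26, 26, 345]);
  translate([286, 260, 0]) cube([26, 26, 345]);
}
translate([-422, 255, 0]) {
  translate([0, 0, 345]) cube([312, 286, 38]);
  cube([26, 26, 345]);
  translate([286, 0, 0]) cube([26, 26, 345]);
  translate([0, 260, 0]) cube([26, 26, 345]);
  translate([286, 260, 0]) cube([26, 26, 345]);
}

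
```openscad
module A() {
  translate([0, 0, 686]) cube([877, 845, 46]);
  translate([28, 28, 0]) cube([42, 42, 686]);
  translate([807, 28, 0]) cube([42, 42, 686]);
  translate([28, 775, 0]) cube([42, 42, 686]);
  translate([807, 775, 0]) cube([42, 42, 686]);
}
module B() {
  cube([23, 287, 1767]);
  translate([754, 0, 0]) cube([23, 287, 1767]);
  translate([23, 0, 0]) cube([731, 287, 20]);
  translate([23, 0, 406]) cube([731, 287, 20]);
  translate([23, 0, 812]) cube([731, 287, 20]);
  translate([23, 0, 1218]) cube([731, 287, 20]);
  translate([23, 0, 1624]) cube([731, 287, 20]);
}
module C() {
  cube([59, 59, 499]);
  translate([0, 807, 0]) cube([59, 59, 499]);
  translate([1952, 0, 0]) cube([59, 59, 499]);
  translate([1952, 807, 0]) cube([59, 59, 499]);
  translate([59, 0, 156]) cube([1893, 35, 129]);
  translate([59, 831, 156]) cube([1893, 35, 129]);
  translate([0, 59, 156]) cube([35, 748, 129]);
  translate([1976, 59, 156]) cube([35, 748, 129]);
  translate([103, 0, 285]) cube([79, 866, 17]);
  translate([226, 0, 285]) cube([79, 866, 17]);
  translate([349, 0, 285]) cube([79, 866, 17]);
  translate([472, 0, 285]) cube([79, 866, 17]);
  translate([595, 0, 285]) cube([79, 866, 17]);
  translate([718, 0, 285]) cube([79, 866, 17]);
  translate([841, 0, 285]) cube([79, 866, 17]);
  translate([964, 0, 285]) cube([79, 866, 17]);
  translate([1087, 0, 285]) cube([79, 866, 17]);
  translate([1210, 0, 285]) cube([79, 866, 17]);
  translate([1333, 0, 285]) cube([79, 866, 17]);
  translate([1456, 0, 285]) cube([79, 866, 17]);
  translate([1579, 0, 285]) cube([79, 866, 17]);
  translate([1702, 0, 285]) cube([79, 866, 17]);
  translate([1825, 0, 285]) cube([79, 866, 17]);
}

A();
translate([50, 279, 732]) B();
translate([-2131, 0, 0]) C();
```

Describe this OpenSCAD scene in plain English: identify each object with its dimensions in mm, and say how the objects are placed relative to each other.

A is a table with a 877×845 mm rectangular top, 46 mm thick, top surface at z = 732 mm, supported by four 42×42 mm square legs, each inset 28 mm from the nearest pair of top edges, running from the floor.

B is an open bookshelf. Two side panels, each 23 mm thick, 287 mm deep and 1767 mm tall, stand 777 mm apart (outside-to-outside). Between them sit 5 shelves, each 20 mm thick and 287 mm deep, spanning the full gap between the sides. The bottom shelf rests on the floor (its underside at z = 0) and the clear gap between one shelf's top and the next shelf's underside is 386 mm.

C is a bed frame 2011 mm long (x) by 866 mm wide (y). Four 59×59 mm corner posts, 499 mm tall, at the corners of the footprint. Four rails of 35 mm thickness and 129 mm height run between adjacent posts with their undersides at z = 156 mm, their outer faces flush with the outside of the frame (the two x-running rails run between the posts' inner faces; the two y-running rails run between the posts' inner faces). 15 slats, each 79 mm wide (x) and 17 mm thick, lie across the top of the two x-running rails, running the full 866 mm width of the frame in y; the slats are evenly spaced along x between the inner faces of the end posts with equal gaps (rounded down to the nearest mm) at the −x end and between each pair — any rounding remainder accumulates at the +x end.

The bookshelf is on top of the table, centred. The bed frame is on the floor beside the table on its −x side.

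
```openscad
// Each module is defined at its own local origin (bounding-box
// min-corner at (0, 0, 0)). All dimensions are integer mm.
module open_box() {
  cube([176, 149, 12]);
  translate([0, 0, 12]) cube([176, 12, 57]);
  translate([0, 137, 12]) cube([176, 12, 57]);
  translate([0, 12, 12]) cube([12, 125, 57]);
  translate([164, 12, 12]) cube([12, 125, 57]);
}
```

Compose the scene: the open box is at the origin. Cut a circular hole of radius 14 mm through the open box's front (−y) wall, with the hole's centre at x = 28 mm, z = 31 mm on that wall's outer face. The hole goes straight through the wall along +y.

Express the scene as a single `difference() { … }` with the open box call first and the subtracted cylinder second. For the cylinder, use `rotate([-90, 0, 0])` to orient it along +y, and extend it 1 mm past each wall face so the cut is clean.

difference() {
  open_box();
  translate([28, -1, 31]) rotate([-90, 0, 0]) cylinder(h = 14, r = 14);
}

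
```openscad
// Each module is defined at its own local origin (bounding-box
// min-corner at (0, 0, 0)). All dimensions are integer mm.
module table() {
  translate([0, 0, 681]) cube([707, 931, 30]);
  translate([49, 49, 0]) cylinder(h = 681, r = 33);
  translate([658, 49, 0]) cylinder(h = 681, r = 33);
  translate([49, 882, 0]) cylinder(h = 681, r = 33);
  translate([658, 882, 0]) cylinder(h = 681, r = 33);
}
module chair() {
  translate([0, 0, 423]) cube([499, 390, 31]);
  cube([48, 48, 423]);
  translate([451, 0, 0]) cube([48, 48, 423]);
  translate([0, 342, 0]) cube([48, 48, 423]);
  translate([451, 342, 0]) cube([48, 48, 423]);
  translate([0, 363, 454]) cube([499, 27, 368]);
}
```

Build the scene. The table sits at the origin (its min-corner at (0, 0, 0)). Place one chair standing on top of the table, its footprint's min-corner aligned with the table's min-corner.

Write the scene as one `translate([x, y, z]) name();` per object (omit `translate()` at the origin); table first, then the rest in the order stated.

table();
translate([0, 0, 711]) chair();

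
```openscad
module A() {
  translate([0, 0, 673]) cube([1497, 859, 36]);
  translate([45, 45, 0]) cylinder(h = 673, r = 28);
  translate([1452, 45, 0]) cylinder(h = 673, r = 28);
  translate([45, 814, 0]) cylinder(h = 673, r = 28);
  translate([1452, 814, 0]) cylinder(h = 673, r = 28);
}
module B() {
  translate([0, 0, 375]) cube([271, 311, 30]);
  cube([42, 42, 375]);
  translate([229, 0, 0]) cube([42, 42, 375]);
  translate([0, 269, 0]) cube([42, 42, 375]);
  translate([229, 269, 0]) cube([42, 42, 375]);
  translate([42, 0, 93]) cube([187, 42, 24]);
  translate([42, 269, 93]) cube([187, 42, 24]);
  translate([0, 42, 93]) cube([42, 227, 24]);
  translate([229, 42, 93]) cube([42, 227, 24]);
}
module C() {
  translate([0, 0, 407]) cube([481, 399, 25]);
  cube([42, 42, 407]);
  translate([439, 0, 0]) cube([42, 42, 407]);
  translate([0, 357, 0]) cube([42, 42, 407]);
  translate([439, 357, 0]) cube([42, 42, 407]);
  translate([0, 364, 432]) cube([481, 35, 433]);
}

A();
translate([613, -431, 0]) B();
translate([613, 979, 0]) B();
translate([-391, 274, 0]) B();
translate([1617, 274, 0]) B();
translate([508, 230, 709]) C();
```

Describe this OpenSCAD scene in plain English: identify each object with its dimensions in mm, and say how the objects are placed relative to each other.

A is a table: top 1497 mm (x) × 859 mm (y), 36 mm thick, upper face at z = 709 mm, on four round legs of 56 mm diameter, each leg's bounding box inset 17 mm from the nearest pair of top edges, running from z = 0 to the bottom of the top.

B is a simple wooden stool: a rectangular seat 271 mm (x) by 311 mm (y), 30 mm thick, top face at z = 405 mm, on four square legs, each 42×42 mm in cross-section. The legs rest on z = 0, each flush with a corner of the seat. Four stretchers, 42 mm wide and 24 mm tall, connect adjacent legs with their undersides at z = 93 mm, each running between the inner faces of the legs it joins and aligned with the legs' outer faces on the other axis.

C is a chair: 481×399 mm seat, 25 mm thick, top at z = 432 mm, on four 42 mm square corner legs flush with the seat edges. A 35 mm thick backrest slab spans the full seat width, extending 433 mm above the seat top, its back face flush with the seat's +y edge.

Four stools sit around the table at the −y, +y, −x, +x sides. The chair is on top of the table, centred.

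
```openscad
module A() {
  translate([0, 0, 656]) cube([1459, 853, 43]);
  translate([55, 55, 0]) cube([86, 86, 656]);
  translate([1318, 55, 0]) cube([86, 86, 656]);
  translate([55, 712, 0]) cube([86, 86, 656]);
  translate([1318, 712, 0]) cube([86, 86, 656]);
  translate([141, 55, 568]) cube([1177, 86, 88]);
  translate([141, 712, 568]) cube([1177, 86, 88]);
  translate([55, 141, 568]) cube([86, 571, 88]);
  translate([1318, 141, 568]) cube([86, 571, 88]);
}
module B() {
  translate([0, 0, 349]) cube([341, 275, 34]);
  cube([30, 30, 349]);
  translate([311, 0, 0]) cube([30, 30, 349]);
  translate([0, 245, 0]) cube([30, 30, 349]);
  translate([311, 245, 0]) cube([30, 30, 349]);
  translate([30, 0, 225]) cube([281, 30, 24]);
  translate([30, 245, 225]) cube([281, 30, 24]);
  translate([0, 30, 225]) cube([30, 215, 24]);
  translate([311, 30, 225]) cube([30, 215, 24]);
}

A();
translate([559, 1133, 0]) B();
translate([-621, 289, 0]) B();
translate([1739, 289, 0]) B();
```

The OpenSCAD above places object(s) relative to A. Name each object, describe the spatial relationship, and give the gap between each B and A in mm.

Each stool's nearest face is 280 mm from the table's bounding box.

A is a table. B is a stool. Three stools sit around the table at the +y, −x, +x sides. The gap between each stool and the table is 280 mm.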